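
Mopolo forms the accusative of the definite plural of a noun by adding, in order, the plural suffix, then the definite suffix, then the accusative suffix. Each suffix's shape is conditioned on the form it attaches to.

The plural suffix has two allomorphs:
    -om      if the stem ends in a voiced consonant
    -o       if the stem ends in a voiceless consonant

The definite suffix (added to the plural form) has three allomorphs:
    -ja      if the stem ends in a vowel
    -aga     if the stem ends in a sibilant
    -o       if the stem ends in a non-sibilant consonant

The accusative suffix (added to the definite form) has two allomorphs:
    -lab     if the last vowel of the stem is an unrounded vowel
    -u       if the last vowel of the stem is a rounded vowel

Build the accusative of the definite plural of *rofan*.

rofanomou

The final consonant of *rofan* is /n/, which is voiced, so the plural suffix is -om, giving *rofanom*.
The plural form *rofanom*: final sound = /m/, a non-sibilant consonant → -o → *rofanomo*.
Since the last vowel of the definite form *rofanomo* is /o/ (a rounded vowel), it takes -u, giving *rofanomou*.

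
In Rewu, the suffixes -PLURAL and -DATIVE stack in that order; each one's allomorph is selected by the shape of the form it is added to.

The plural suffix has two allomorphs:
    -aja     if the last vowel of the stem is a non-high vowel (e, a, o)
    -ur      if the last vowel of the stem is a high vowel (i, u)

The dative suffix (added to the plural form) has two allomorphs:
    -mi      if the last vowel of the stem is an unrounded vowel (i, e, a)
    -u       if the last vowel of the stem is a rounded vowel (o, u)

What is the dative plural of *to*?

toajami

*to* — last vowel /o/ (a non-high vowel) → -aja → *toaja*.
Since the last vowel of the plural form *toaja* is /a/ (an unrounded vowel), it takes -mi, giving *toajami*.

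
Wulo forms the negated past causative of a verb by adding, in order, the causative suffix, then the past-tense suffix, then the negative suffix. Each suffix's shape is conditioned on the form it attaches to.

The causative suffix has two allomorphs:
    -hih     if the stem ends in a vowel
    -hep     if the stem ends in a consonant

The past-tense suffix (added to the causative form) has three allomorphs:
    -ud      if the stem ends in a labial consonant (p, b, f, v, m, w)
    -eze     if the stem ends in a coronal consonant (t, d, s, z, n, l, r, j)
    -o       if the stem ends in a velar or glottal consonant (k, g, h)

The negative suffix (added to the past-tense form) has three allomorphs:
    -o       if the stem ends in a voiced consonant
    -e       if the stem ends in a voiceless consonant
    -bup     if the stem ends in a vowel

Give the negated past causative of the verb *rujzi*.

*rujzi*: final sound = /i/, a vowel → -hih → *rujzihih*.
Since the final consonant of the causative form *rujzihih* is /h/ (velar/glottal), it takes -o, giving *rujzihiho*.
The final sound of the past-tense form *rujzihiho* is /o/, which is a vowel, so the negative suffix is -bup, giving *rujzihihobup*.

rujzihihobup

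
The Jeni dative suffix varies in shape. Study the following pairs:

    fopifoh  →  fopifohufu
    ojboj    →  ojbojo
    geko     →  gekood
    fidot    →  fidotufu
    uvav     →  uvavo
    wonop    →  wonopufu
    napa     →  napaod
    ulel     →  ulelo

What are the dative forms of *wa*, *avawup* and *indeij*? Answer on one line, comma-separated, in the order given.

waod, avawupufu, indeijo

The pattern is voicing of the final sound: -ufu when the stem ends in a voiceless consonant (*fopifoh*, *fidot*, *wonop*); -o when the stem ends in a voiced consonant (*ojboj*, *uvav*, *ulel*); -od when the stem ends in a vowel (*geko*, *napa*).
*wa* — final sound /a/ (a vowel) → -od → *waod*.
*avawup* — final sound /p/ (a voiceless consonant) → -ufu → *avawupufu*.
The final sound of *indeij* is /j/, which is a voiced consonant, so the suffix is -o, giving *indeijo*.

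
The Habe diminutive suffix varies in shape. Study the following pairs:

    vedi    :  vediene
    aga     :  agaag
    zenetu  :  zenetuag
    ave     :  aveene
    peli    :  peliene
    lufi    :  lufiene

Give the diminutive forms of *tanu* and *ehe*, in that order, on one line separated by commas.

tanuag, eheene

The alternation tracks the last vowel of the stem — -ene when the last vowel of the stem is a front vowel (*vedi*, *ave*, *peli*, *lufi*); -ag when the last vowel of the stem is a back vowel (*aga*, *zenetu*).
The last vowel of *tanu* is /u/, which is a back vowel, so the suffix is -ag, giving *tanuag*.
The last vowel of *ehe* is /e/, which is a front vowel, so the suffix is -ene, giving *eheene*.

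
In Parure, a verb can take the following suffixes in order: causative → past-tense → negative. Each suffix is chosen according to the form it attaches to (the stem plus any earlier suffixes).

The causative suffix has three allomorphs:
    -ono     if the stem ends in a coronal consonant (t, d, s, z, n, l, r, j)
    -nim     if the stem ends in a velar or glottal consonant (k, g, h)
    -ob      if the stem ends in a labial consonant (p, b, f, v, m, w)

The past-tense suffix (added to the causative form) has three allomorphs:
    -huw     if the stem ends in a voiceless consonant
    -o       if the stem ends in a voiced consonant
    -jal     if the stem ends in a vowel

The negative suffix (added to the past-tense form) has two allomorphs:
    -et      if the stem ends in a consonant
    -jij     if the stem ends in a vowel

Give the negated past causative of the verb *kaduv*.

*kaduv*: final consonant = /v/, labial → -ob → *kaduvob*.
The final sound of the causative form *kaduvob* is /b/, which is a voiced consonant, so the past-tense suffix is -o, giving *kaduvobo*.
The past-tense form *kaduvobo* — final sound /o/ (a vowel) → -jij → *kaduvobojij*.

kaduvobojij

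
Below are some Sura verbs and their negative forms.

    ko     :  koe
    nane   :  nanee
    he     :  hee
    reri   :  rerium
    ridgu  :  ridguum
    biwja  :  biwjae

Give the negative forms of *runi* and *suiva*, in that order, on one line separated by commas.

runium, suivae

The alternation tracks the last vowel of the stem — -um when the last vowel of the stem is a high vowel (*reri*, *ridgu*); -e when the last vowel of the stem is a non-high vowel (*ko*, *nane*, *he*, *biwja*).
The last vowel of *runi* is /i/, which is a high vowel, so the suffix is -um, giving *runium*.
Since the last vowel of *suiva* is /a/ (a non-high vowel), it takes -e, giving *suivae*.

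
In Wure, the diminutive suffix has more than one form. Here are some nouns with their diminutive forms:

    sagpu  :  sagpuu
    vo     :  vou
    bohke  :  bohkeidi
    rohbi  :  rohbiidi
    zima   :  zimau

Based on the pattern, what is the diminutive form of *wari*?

The alternation tracks the last vowel of the stem — -idi when the last vowel of the stem is a front vowel (*bohke*, *rohbi*); -u when the last vowel of the stem is a back vowel (*sagpu*, *vo*, *zima*).
*wari* — last vowel /i/ (a front vowel) → -idi → *wariidi*.

wariidi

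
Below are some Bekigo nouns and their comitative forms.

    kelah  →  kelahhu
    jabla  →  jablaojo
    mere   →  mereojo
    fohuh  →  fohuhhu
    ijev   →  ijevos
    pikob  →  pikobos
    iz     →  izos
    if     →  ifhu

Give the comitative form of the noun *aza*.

Looking at the final sound of each stem: -hu when the stem ends in a voiceless consonant (*kelah*, *fohuh*, *if*); -os when the stem ends in a voiced consonant (*ijev*, *pikob*, *iz*); -ojo when the stem ends in a vowel (*jabla*, *mere*).
The final sound of *aza* is /a/, which is a vowel, so the suffix is -ojo, giving *azaojo*.

azaojo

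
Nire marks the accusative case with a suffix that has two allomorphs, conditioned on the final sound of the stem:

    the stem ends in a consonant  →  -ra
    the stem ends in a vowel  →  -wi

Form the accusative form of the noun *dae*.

daewi

*dae*: final sound = /e/, a vowel → -wi → *daewi*.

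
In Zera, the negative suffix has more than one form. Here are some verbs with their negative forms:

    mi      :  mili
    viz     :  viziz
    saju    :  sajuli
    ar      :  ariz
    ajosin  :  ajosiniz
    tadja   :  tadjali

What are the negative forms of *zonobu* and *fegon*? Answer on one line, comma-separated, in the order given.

The alternation tracks the final sound of the stem — -iz when the stem ends in a consonant (*viz*, *ar*, *ajosin*); -li when the stem ends in a vowel (*mi*, *saju*, *tadja*).
*zonobu*: final sound = /u/, a vowel → -li → *zonobuli*.
*fegon*: final sound = /n/, a consonant → -iz → *fegoniz*.

zonobuli, fegoniz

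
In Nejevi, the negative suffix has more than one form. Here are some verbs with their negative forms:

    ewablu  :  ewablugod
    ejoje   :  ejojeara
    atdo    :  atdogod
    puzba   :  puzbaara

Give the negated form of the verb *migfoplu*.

migfoplugod

Looking at the last vowel of each stem: -god when the last vowel of the stem is a rounded vowel (*ewablu*, *atdo*); -ara when the last vowel of the stem is an unrounded vowel (*ejoje*, *puzba*).
*migfoplu* — last vowel /u/ (a rounded vowel) → -god → *migfoplugod*.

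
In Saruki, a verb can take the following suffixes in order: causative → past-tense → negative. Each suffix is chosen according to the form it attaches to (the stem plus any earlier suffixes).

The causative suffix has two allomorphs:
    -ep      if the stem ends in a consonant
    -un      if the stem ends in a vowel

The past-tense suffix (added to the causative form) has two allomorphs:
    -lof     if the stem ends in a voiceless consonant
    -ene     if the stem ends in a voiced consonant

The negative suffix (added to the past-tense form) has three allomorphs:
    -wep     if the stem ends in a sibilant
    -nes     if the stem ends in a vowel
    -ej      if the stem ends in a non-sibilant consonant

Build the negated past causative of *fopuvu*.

*fopuvu*: final sound = /u/, a vowel → -un → *fopuvuun*.
The final consonant of the causative form *fopuvuun* is /n/, which is voiced, so the past-tense suffix is -ene, giving *fopuvuunene*.
Since the final sound of the past-tense form *fopuvuunene* is /e/ (a vowel), it takes -nes, giving *fopuvuunenenes*.

fopuvuunenenes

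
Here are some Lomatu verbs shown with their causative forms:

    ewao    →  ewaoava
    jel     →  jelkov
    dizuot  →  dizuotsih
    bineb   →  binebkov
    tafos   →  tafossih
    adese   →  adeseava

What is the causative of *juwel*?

juwelkov

The alternation tracks the final sound of the stem — -sih when the stem ends in a voiceless consonant (*dizuot*, *tafos*); -kov when the stem ends in a voiced consonant (*jel*, *bineb*); -ava when the stem ends in a vowel (*ewao*, *adese*).
*juwel*: final sound = /l/, a voiced consonant → -kov → *juwelkov*.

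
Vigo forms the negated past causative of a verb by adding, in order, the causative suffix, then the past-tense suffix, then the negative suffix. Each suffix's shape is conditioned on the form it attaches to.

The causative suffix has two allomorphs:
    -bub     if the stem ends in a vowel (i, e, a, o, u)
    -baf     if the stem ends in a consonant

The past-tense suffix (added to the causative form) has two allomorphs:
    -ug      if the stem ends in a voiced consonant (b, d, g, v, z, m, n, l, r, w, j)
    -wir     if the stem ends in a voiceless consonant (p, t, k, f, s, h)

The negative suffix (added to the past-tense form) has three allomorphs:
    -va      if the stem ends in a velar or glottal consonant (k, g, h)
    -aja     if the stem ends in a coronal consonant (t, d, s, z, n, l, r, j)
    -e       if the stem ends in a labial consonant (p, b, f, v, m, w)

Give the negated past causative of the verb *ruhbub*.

*ruhbub* — final sound /b/ (a consonant) → -baf → *ruhbubbaf*.
Since the final consonant of the causative form *ruhbubbaf* is /f/ (voiceless), it takes -wir, giving *ruhbubbafwir*.
The final consonant of the past-tense form *ruhbubbafwir* is /r/, which is coronal, so the negative suffix is -aja, giving *ruhbubbafwiraja*.

ruhbubbafwiraja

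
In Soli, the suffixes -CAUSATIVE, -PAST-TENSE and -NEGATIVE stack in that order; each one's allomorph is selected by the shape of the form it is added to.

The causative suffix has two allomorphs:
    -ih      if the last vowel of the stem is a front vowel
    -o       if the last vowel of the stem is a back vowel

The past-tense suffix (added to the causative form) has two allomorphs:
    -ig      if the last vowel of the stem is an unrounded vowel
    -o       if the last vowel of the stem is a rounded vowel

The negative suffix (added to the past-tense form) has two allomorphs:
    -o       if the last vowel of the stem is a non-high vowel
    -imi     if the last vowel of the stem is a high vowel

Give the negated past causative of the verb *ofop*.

The last vowel of *ofop* is /o/, which is a back vowel, so the causative suffix is -o, giving *ofopo*.
The causative form *ofopo* — last vowel /o/ (a rounded vowel) → -o → *ofopoo*.
The last vowel of the past-tense form *ofopoo* is /o/, which is a non-high vowel, so the negative suffix is -o, giving *ofopooo*.

ofopooo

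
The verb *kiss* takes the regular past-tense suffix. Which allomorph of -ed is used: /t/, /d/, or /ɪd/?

The stem *kiss* ends in a voiceless consonant other than /t/.
The -ed suffix is realized as /ɪd/ after /t, d/; as /t/ after other voiceless consonants; and as /d/ after other voiced sounds.
So -ed on *kiss* is pronounced /t/.

/t/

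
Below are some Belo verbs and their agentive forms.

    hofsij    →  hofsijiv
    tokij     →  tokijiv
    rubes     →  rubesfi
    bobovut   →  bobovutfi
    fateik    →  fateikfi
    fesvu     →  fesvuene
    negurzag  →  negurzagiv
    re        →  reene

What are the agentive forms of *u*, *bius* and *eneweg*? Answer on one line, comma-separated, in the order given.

uene, biusfi, enewegiv

The suffix is conditioned by the final sound: -fi when the stem ends in a voiceless consonant (*rubes*, *bobovut*, *fateik*); -iv when the stem ends in a voiced consonant (*hofsij*, *tokij*, *negurzag*); -ene when the stem ends in a vowel (*fesvu*, *re*).
Since the final sound of *u* is /u/ (a vowel), it takes -ene, giving *uene*.
Since the final sound of *bius* is /s/ (a voiceless consonant), it takes -fi, giving *biusfi*.
*eneweg*: final sound = /g/, a voiced consonant → -iv → *enewegiv*.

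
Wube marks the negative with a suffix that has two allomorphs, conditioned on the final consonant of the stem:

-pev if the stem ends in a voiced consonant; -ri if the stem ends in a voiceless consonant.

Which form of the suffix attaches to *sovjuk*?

*sovjuk* — final consonant /k/ (voiceless) → -ri.

-ri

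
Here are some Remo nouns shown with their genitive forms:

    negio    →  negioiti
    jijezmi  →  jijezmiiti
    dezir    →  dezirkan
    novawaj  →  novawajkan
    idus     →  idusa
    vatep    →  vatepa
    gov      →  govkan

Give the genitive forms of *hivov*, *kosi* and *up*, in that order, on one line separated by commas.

Looking at the final sound of each stem: -a when the stem ends in a voiceless consonant (*idus*, *vatep*); -kan when the stem ends in a voiced consonant (*dezir*, *novawaj*, *gov*); -iti when the stem ends in a vowel (*negio*, *jijezmi*).
*hivov*: final sound = /v/, a voiced consonant → -kan → *hivovkan*.
*kosi* — final sound /i/ (a vowel) → -iti → *kosiiti*.
The final sound of *up* is /p/, which is a voiceless consonant, so the suffix is -a, giving *upa*.

hivovkan, kosiiti, upa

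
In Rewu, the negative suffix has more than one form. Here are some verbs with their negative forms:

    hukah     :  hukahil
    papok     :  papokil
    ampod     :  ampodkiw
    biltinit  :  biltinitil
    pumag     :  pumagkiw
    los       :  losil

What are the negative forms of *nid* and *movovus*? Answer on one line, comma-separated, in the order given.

The pattern is voicing of the final consonant: -il when the stem ends in a voiceless consonant (*hukah*, *papok*, *biltinit*, *los*); -kiw when the stem ends in a voiced consonant (*ampod*, *pumag*).
The final consonant of *nid* is /d/, which is voiced, so the suffix is -kiw, giving *nidkiw*.
*movovus* — final consonant /s/ (voiceless) → -il → *movovusil*.

nidkiw, movovusil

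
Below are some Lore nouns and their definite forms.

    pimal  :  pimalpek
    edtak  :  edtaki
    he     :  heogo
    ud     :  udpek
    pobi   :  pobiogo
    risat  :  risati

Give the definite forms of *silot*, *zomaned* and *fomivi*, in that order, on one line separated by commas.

The pattern is voicing of the final sound: -i when the stem ends in a voiceless consonant (*edtak*, *risat*); -pek when the stem ends in a voiced consonant (*pimal*, *ud*); -ogo when the stem ends in a vowel (*he*, *pobi*).
*silot*: final sound = /t/, a voiceless consonant → -i → *siloti*.
Since the final sound of *zomaned* is /d/ (a voiced consonant), it takes -pek, giving *zomanedpek*.
Since the final sound of *fomivi* is /i/ (a vowel), it takes -ogo, giving *fomiviogo*.

siloti, zomanedpek, fomiviogo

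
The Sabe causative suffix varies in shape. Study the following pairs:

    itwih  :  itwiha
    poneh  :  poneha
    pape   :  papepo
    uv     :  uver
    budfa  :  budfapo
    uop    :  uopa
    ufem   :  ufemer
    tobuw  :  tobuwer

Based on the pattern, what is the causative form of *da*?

dapo

The alternation tracks the final sound of the stem — -a when the stem ends in a voiceless consonant (*itwih*, *poneh*, *uop*); -er when the stem ends in a voiced consonant (*uv*, *ufem*, *tobuw*); -po when the stem ends in a vowel (*pape*, *budfa*).
The final sound of *da* is /a/, which is a vowel, so the suffix is -po, giving *dapo*.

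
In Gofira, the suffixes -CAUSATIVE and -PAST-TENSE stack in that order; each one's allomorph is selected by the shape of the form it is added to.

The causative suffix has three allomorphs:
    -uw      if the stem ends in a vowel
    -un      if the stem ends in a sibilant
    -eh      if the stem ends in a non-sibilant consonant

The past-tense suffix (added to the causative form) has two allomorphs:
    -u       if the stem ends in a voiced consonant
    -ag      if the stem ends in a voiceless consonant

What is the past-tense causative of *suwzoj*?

suwzojehag

*suwzoj*: final sound = /j/, a non-sibilant consonant → -eh → *suwzojeh*.
Since the final consonant of the causative form *suwzojeh* is /h/ (voiceless), it takes -ag, giving *suwzojehag*.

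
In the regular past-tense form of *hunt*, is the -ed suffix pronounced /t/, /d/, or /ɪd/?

The stem *hunt* ends in /t/ or /d/.
The -ed suffix is realized as /ɪd/ after /t, d/; as /t/ after other voiceless consonants; and as /d/ after other voiced sounds.
So -ed on *hunt* is pronounced /ɪd/.

/ɪd/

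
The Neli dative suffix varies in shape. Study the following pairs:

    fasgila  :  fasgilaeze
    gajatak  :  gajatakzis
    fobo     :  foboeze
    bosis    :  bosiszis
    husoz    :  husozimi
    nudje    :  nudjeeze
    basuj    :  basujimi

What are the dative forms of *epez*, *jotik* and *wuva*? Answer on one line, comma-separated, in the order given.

epezimi, jotikzis, wuvaeze

Looking at the final sound of each stem: -zis when the stem ends in a voiceless consonant (*gajatak*, *bosis*); -imi when the stem ends in a voiced consonant (*husoz*, *basuj*); -eze when the stem ends in a vowel (*fasgila*, *fobo*, *nudje*).
The final sound of *epez* is /z/, which is a voiced consonant, so the suffix is -imi, giving *epezimi*.
*jotik* — final sound /k/ (a voiceless consonant) → -zis → *jotikzis*.
*wuva*: final sound = /a/, a vowel → -eze → *wuvaeze*.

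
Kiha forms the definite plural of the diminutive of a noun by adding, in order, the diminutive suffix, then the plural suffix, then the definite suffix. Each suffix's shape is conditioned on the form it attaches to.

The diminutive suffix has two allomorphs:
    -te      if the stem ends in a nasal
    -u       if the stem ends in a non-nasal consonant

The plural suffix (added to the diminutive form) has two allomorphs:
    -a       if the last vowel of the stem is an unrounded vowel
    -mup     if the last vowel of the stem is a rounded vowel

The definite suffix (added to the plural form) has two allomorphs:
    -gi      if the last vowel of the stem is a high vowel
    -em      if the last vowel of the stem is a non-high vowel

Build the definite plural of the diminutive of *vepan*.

*vepan*: final consonant = /n/, a nasal → -te → *vepante*.
Since the last vowel of the diminutive form *vepante* is /e/ (an unrounded vowel), it takes -a, giving *vepantea*.
The plural form *vepantea* — last vowel /a/ (a non-high vowel) → -em → *vepanteaem*.

vepanteaem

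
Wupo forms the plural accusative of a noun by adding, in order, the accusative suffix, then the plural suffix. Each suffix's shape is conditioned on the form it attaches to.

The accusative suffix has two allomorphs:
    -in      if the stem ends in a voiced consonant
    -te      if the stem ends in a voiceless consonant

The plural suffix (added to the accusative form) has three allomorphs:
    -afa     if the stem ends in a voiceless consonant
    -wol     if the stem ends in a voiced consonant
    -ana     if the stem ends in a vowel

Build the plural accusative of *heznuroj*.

Since the final consonant of *heznuroj* is /j/ (voiced), it takes -in, giving *heznurojin*.
The accusative form *heznurojin* — final sound /n/ (a voiced consonant) → -wol → *heznurojinwol*.

heznurojinwol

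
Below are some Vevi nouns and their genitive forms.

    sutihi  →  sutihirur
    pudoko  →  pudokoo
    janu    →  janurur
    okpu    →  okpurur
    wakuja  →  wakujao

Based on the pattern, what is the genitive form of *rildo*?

Looking at the last vowel of each stem: -rur when the last vowel of the stem is a high vowel (*sutihi*, *janu*, *okpu*); -o when the last vowel of the stem is a non-high vowel (*pudoko*, *wakuja*).
*rildo*: last vowel = /o/, a non-high vowel → -o → *rildoo*.

rildoo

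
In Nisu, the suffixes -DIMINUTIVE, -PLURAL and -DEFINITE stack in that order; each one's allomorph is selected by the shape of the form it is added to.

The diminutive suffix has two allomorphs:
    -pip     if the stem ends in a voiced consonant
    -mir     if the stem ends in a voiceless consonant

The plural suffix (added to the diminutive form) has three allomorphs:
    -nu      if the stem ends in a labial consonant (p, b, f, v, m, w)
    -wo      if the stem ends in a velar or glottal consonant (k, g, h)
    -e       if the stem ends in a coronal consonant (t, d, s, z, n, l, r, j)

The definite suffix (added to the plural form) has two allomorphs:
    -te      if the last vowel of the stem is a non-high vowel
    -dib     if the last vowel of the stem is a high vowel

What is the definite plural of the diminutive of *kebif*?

Since the final consonant of *kebif* is /f/ (voiceless), it takes -mir, giving *kebifmir*.
The diminutive form *kebifmir*: final consonant = /r/, coronal → -e → *kebifmire*.
Since the last vowel of the plural form *kebifmire* is /e/ (a non-high vowel), it takes -te, giving *kebifmirete*.

kebifmirete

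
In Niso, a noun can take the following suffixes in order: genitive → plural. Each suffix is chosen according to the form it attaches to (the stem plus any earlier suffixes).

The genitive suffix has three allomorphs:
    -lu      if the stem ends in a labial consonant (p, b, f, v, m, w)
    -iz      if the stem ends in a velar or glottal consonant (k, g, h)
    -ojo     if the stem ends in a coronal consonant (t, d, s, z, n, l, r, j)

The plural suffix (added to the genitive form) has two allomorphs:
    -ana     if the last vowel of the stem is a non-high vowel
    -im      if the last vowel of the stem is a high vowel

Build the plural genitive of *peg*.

*peg* — final consonant /g/ (velar/glottal) → -iz → *pegiz*.
The genitive form *pegiz* — last vowel /i/ (a high vowel) → -im → *pegizim*.

pegizim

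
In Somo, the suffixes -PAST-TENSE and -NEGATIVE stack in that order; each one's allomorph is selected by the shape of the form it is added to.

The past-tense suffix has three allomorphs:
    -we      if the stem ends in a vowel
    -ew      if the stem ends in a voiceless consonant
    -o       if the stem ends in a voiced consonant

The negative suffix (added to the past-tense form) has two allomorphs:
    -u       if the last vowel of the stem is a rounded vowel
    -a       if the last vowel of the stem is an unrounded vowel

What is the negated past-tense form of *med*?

*med* — final sound /d/ (a voiced consonant) → -o → *medo*.
The last vowel of the past-tense form *medo* is /o/, which is a rounded vowel, so the negative suffix is -u, giving *medou*.

medou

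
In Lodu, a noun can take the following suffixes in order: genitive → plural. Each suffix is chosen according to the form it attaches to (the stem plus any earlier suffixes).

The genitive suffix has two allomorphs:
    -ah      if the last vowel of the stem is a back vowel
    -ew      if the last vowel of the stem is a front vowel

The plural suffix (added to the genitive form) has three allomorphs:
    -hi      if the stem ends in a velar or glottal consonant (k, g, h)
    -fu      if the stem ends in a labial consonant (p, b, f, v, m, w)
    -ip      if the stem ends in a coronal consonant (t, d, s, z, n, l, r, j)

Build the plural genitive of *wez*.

*wez*: last vowel = /e/, a front vowel → -ew → *wezew*.
The genitive form *wezew* — final consonant /w/ (labial) → -fu → *wezewfu*.

wezewfu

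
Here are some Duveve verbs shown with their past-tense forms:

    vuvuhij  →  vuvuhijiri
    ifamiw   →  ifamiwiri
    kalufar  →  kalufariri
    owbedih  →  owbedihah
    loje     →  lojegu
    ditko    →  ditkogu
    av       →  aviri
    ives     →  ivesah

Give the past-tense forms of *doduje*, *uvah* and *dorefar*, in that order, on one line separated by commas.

dodujegu, uvahah, dorefariri

The pattern is voicing of the final sound: -ah when the stem ends in a voiceless consonant (*owbedih*, *ives*); -iri when the stem ends in a voiced consonant (*vuvuhij*, *ifamiw*, *kalufar*, *av*); -gu when the stem ends in a vowel (*loje*, *ditko*).
*doduje* — final sound /e/ (a vowel) → -gu → *dodujegu*.
*uvah*: final sound = /h/, a voiceless consonant → -ah → *uvahah*.
*dorefar* — final sound /r/ (a voiced consonant) → -iri → *dorefariri*.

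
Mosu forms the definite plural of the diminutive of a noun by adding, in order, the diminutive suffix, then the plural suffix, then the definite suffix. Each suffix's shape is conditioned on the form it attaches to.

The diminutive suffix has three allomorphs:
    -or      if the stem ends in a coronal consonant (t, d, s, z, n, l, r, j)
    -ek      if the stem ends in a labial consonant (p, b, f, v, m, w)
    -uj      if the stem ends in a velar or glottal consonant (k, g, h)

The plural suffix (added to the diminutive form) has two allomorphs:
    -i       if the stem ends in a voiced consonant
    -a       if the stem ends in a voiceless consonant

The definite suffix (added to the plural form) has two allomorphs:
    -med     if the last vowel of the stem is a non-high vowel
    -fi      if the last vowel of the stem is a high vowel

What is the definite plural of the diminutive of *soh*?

sohujifi

*soh* — final consonant /h/ (velar/glottal) → -uj → *sohuj*.
Since the final consonant of the diminutive form *sohuj* is /j/ (voiced), it takes -i, giving *sohuji*.
The plural form *sohuji* — last vowel /i/ (a high vowel) → -fi → *sohujifi*.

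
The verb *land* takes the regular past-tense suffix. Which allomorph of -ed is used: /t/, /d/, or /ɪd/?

The stem *land* ends in /t/ or /d/.
The -ed suffix is realized as /ɪd/ after /t, d/; as /t/ after other voiceless consonants; and as /d/ after other voiced sounds.
So -ed on *land* is pronounced /ɪd/.

/ɪd/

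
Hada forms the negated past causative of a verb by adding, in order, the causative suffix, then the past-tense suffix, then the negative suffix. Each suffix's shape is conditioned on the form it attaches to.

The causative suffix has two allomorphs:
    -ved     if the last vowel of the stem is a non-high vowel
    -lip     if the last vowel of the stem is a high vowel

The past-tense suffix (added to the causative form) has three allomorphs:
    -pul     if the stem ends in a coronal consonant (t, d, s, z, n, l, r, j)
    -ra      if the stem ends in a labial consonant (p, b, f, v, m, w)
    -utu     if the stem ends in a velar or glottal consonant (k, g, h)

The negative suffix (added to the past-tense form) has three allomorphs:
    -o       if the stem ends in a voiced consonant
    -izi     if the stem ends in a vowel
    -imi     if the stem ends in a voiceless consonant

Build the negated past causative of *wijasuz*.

wijasuzlipraizi

Since the last vowel of *wijasuz* is /u/ (a high vowel), it takes -lip, giving *wijasuzlip*.
The final consonant of the causative form *wijasuzlip* is /p/, which is labial, so the past-tense suffix is -ra, giving *wijasuzlipra*.
The past-tense form *wijasuzlipra* — final sound /a/ (a vowel) → -izi → *wijasuzlipraizi*.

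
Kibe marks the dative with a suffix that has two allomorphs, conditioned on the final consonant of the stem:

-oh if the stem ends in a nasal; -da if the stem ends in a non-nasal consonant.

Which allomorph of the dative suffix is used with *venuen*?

Since the final consonant of *venuen* is /n/ (a nasal), it takes -oh.

-oh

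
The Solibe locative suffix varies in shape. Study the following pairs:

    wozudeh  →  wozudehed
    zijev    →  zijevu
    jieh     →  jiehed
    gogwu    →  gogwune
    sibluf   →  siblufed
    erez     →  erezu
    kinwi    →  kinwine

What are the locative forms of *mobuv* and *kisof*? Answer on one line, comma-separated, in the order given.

mobuvu, kisofed

Looking at the final sound of each stem: -ed when the stem ends in a voiceless consonant (*wozudeh*, *jieh*, *sibluf*); -u when the stem ends in a voiced consonant (*zijev*, *erez*); -ne when the stem ends in a vowel (*gogwu*, *kinwi*).
*mobuv* — final sound /v/ (a voiced consonant) → -u → *mobuvu*.
Since the final sound of *kisof* is /f/ (a voiceless consonant), it takes -ed, giving *kisofed*.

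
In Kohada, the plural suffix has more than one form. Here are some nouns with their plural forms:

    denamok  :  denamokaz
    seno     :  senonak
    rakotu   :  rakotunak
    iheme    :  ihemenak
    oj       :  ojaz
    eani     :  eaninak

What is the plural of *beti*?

The pattern is consonant vs. vowel: -az when the stem ends in a consonant (*denamok*, *oj*); -nak when the stem ends in a vowel (*seno*, *rakotu*, *iheme*, *eani*).
Since the final sound of *beti* is /i/ (a vowel), it takes -nak, giving *betinak*.

betinak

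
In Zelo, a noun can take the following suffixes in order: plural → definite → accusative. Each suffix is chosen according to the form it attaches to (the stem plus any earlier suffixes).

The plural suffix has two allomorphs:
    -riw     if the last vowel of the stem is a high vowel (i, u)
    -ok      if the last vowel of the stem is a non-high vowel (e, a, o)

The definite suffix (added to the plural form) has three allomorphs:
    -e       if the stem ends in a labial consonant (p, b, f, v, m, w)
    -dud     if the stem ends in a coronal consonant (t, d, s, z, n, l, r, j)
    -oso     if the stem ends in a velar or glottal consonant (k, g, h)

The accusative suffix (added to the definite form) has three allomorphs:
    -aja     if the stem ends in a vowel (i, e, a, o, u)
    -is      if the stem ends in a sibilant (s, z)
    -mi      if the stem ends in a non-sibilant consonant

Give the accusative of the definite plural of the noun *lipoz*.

*lipoz*: last vowel = /o/, a non-high vowel → -ok → *lipozok*.
Since the final consonant of the plural form *lipozok* is /k/ (velar/glottal), it takes -oso, giving *lipozokoso*.
The final sound of the definite form *lipozokoso* is /o/, which is a vowel, so the accusative suffix is -aja, giving *lipozokosoaja*.

lipozokosoaja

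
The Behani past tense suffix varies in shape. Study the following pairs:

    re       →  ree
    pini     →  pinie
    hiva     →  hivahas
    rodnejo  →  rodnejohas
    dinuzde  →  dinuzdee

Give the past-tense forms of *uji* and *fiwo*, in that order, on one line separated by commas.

The pattern is front/back vowel harmony: -e when the last vowel of the stem is a front vowel (*re*, *pini*, *dinuzde*); -has when the last vowel of the stem is a back vowel (*hiva*, *rodnejo*).
*uji* — last vowel /i/ (a front vowel) → -e → *ujie*.
*fiwo* — last vowel /o/ (a back vowel) → -has → *fiwohas*.

ujie, fiwohas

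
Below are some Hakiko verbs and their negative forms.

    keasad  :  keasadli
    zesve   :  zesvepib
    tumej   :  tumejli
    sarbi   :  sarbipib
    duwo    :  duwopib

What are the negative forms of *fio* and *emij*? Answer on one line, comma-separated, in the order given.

Looking at the final sound of each stem: -li when the stem ends in a consonant (*keasad*, *tumej*); -pib when the stem ends in a vowel (*zesve*, *sarbi*, *duwo*).
*fio* — final sound /o/ (a vowel) → -pib → *fiopib*.
*emij* — final sound /j/ (a consonant) → -li → *emijli*.

fiopib, emijli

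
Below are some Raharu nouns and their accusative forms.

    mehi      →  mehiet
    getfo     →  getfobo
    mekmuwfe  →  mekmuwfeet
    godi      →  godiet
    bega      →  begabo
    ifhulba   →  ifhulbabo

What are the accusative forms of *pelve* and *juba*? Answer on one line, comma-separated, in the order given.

The alternation tracks the last vowel of the stem — -et when the last vowel of the stem is a front vowel (*mehi*, *mekmuwfe*, *godi*); -bo when the last vowel of the stem is a back vowel (*getfo*, *bega*, *ifhulba*).
*pelve* — last vowel /e/ (a front vowel) → -et → *pelveet*.
*juba*: last vowel = /a/, a back vowel → -bo → *jubabo*.

pelveet, jubabo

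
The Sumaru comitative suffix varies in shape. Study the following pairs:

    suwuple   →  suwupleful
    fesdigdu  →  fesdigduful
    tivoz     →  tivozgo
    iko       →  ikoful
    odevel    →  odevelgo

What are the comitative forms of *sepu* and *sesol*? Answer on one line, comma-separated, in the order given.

sepuful, sesolgo

The alternation tracks the final sound of the stem — -go when the stem ends in a consonant (*tivoz*, *odevel*); -ful when the stem ends in a vowel (*suwuple*, *fesdigdu*, *iko*).
Since the final sound of *sepu* is /u/ (a vowel), it takes -ful, giving *sepuful*.
The final sound of *sesol* is /l/, which is a consonant, so the suffix is -go, giving *sesolgo*.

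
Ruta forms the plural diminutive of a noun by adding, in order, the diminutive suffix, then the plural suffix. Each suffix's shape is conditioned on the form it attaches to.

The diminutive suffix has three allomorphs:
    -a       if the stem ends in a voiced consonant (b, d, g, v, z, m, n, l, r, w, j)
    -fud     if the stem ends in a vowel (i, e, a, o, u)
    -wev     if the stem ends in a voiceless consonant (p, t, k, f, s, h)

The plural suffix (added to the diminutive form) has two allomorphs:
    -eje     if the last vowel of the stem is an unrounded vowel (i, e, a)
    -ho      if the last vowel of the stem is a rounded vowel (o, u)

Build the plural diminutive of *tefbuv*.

*tefbuv* — final sound /v/ (a voiced consonant) → -a → *tefbuva*.
Since the last vowel of the diminutive form *tefbuva* is /a/ (an unrounded vowel), it takes -eje, giving *tefbuvaeje*.

tefbuvaeje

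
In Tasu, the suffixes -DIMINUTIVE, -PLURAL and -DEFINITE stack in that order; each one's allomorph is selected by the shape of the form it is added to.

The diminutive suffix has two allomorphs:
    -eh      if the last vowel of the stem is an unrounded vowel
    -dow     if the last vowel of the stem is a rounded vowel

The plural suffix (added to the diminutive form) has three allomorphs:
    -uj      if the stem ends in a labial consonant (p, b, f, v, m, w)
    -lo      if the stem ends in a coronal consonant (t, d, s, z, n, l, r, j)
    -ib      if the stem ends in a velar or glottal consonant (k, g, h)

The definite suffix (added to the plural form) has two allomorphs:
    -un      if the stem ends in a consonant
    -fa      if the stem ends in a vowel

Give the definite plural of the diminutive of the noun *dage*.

dageehibun

*dage* — last vowel /e/ (an unrounded vowel) → -eh → *dageeh*.
The diminutive form *dageeh* — final consonant /h/ (velar/glottal) → -ib → *dageehib*.
The final sound of the plural form *dageehib* is /b/, which is a consonant, so the definite suffix is -un, giving *dageehibun*.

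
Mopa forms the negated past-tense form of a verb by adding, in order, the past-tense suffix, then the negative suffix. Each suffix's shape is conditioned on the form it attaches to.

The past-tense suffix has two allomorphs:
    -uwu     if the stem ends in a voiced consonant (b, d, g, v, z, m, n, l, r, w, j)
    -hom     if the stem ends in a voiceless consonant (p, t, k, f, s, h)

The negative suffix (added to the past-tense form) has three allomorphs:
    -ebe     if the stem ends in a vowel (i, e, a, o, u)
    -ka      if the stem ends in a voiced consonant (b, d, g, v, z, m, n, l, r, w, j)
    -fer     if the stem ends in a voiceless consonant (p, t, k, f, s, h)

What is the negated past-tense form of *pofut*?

The final consonant of *pofut* is /t/, which is voiceless, so the past-tense suffix is -hom, giving *pofuthom*.
Since the final sound of the past-tense form *pofuthom* is /m/ (a voiced consonant), it takes -ka, giving *pofuthomka*.

pofuthomka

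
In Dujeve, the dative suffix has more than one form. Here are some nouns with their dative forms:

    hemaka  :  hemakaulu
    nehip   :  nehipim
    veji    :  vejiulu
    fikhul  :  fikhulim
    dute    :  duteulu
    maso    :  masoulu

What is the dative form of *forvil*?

forvilim

The suffix is conditioned by the final sound: -im when the stem ends in a consonant (*nehip*, *fikhul*); -ulu when the stem ends in a vowel (*hemaka*, *veji*, *dute*, *maso*).
Since the final sound of *forvil* is /l/ (a consonant), it takes -im, giving *forvilim*.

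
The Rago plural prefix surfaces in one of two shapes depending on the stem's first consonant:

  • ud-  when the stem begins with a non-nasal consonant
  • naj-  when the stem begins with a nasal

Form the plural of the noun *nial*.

najnial

Since the first consonant of *nial* is /n/ (a nasal), it takes naj-, giving *najnial*.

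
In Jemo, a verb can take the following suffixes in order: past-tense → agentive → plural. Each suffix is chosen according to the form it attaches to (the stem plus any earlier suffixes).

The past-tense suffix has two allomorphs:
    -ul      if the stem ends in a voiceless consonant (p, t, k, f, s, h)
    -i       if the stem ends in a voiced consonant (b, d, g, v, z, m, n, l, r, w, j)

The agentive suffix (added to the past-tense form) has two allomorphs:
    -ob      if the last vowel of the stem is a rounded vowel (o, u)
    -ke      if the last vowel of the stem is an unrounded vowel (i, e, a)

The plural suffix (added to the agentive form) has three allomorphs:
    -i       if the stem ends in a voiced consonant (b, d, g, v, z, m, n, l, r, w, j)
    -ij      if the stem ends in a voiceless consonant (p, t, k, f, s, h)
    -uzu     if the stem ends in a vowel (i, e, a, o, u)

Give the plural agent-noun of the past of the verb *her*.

Since the final consonant of *her* is /r/ (voiced), it takes -i, giving *heri*.
Since the last vowel of the past-tense form *heri* is /i/ (an unrounded vowel), it takes -ke, giving *herike*.
The agentive form *herike* — final sound /e/ (a vowel) → -uzu → *herikeuzu*.

herikeuzu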